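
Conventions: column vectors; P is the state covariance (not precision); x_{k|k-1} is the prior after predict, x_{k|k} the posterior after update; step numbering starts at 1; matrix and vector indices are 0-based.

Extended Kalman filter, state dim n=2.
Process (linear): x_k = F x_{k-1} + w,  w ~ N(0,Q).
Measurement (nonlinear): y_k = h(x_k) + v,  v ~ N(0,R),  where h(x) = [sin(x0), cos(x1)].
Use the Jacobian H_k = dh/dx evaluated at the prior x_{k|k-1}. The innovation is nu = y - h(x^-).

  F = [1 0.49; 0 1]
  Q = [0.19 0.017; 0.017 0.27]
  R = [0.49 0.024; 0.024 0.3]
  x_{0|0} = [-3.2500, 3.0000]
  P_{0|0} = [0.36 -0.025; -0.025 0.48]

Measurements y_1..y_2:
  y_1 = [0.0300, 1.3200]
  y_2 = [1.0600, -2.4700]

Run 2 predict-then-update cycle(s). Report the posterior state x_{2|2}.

x_post = [0.7667, 3.9931]

step 1: x^-=[-1.7800, 3.0000]  P^-=[0.6407 0.2272; 0.2272 0.7500]  H_jac=[-0.2077 0.0000; 0.0000 -0.1411]  S=[0.5176 0.0307; 0.0307 0.3149]  K=[-0.2525 -0.0772; -0.0717 -0.3291]  nu=[1.0082, 2.3100]  x^+=[-2.2130, 2.1675]  P^+=[0.6047 0.2071; 0.2071 0.7118]
step 2: x^-=[-1.1509, 2.1675]  P^-=[1.1685 0.5729; 0.5729 0.9818]  H_jac=[0.4077 0.0000; 0.0000 -0.8272]  S=[0.6842 -0.1692; -0.1692 0.9717]  K=[0.6016 -0.3829; 0.1408 -0.8112]  nu=[1.9731, -1.9080]  x^+=[0.7667, 3.9931]  P^+=[0.7005 0.1214; 0.1214 0.2901]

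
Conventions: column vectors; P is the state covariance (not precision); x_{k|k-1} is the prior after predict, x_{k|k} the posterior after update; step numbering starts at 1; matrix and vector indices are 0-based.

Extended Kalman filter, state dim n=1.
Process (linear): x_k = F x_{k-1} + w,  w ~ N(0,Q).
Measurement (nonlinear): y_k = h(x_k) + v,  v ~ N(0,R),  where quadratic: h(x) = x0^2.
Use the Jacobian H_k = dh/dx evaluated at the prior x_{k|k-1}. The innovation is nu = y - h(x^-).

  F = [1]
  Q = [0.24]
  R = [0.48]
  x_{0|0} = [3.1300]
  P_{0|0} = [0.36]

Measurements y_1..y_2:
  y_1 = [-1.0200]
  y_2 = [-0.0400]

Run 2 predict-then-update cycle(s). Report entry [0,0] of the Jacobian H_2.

step 1: x^-=[3.1300]  P^-=[0.6000]  H_jac=[6.2600]  S=[23.9926]  K=[0.1565]  nu=[-10.8169]  x^+=[1.4366]  P^+=[0.0120]
step 2: x^-=[1.4366]  P^-=[0.2520]  H_jac=[2.8733]  S=[2.5604]  K=[0.2828]  nu=[-2.1039]  x^+=[0.8417]  P^+=[0.0472]

H_jac[0,0] = 2.8733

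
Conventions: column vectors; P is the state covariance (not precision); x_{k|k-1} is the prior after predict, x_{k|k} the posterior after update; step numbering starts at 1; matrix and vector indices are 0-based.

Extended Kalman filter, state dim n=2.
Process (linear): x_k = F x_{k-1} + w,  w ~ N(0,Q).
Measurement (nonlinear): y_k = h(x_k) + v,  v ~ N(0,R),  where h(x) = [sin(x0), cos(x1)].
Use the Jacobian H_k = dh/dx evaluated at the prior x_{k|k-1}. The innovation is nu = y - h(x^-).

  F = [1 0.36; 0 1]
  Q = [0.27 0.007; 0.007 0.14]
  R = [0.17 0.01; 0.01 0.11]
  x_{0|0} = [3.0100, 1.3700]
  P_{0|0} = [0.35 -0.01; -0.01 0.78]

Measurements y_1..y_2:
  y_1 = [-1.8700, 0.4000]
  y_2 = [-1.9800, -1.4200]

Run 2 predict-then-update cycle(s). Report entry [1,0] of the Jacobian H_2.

step 1: x^-=[3.5032, 1.3700]  P^-=[0.7139 0.2778; 0.2778 0.9200]  H_jac=[-0.9353 0.0000; 0.0000 -0.9799]  S=[0.7945 0.2646; 0.2646 0.9934]  K=[-0.8221 -0.0551; -0.0272 -0.9003]  nu=[-1.5162, 0.2006]  x^+=[4.7386, 1.2307]  P^+=[0.1500 0.0146; 0.0146 0.1013]
step 2: x^-=[5.1816, 1.2307]  P^-=[0.4436 0.0581; 0.0581 0.2413]  H_jac=[0.4522 0.0000; 0.0000 -0.9427]  S=[0.2607 -0.0147; -0.0147 0.3245]  K=[0.7619 -0.1340; 0.0612 -0.6984]  nu=[-1.0881, -1.7536]  x^+=[4.5877, 2.3888]  P^+=[0.2835 0.0076; 0.0076 0.0808]

H_jac[1,0] = 0.0000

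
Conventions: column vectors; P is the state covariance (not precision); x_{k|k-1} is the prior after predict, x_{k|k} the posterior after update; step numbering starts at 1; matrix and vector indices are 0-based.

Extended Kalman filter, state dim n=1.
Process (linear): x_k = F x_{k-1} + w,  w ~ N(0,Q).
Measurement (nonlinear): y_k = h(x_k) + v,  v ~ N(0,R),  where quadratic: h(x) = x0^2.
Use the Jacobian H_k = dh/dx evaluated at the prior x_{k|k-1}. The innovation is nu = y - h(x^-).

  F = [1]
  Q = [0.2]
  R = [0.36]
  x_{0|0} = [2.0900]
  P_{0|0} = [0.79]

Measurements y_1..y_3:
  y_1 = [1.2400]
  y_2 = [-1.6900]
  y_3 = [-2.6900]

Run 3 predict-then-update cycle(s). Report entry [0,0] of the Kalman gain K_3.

step 1: x^-=[2.0900]  P^-=[0.9900]  H_jac=[4.1800]  S=[17.6577]  K=[0.2344]  nu=[-3.1281]  x^+=[1.3569]  P^+=[0.0202]
step 2: x^-=[1.3569]  P^-=[0.2202]  H_jac=[2.7138]  S=[1.9816]  K=[0.3015]  nu=[-3.5312]  x^+=[0.2921]  P^+=[0.0400]
step 3: x^-=[0.2921]  P^-=[0.2400]  H_jac=[0.5842]  S=[0.4419]  K=[0.3173]  nu=[-2.7753]  x^+=[-0.5885]  P^+=[0.1955]

K[0,0] = 0.3173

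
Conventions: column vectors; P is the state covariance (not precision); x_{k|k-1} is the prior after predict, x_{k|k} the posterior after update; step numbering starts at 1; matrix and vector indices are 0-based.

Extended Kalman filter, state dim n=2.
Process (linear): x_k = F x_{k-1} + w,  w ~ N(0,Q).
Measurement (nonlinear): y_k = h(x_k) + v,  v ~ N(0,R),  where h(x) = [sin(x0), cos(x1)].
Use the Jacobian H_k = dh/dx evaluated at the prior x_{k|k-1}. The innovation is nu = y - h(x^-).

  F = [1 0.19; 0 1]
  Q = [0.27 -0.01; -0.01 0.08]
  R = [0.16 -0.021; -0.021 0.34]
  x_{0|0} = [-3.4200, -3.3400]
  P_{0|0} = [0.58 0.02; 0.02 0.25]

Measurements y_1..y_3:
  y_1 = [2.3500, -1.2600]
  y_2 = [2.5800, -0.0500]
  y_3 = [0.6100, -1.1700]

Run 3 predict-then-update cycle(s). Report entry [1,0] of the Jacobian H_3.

step 1: x^-=[-4.0546, -3.3400]  P^-=[0.8666 0.0575; 0.0575 0.3300]  H_jac=[-0.6114 0.0000; 0.0000 -0.1971]  S=[0.4839 -0.0141; -0.0141 0.3528]  K=[-1.0971 -0.0759; -0.0781 -0.1875]  nu=[1.5587, -0.2796]  x^+=[-5.7433, -3.4093]  P^+=[0.2845 0.0140; 0.0140 0.3151]
step 2: x^-=[-6.3911, -3.4093]  P^-=[0.5712 0.0639; 0.0639 0.3951]  H_jac=[0.9942 0.0000; 0.0000 -0.2645]  S=[0.7246 -0.0378; -0.0378 0.3676]  K=[0.7856 0.0348; 0.0732 -0.2767]  nu=[2.6877, 0.9144]  x^+=[-4.2479, -3.4656]  P^+=[0.1257 0.0176; 0.0176 0.3615]
step 3: x^-=[-4.9064, -3.4656]  P^-=[0.4154 0.0763; 0.0763 0.4415]  H_jac=[0.1928 0.0000; 0.0000 -0.3184]  S=[0.1754 -0.0257; -0.0257 0.3848]  K=[0.4517 -0.0330; 0.0307 -0.3633]  nu=[-0.3712, -0.2220]  x^+=[-5.0668, -3.3963]  P^+=[0.3785 0.0650; 0.0650 0.3900]

H_jac[1,0] = 0.0000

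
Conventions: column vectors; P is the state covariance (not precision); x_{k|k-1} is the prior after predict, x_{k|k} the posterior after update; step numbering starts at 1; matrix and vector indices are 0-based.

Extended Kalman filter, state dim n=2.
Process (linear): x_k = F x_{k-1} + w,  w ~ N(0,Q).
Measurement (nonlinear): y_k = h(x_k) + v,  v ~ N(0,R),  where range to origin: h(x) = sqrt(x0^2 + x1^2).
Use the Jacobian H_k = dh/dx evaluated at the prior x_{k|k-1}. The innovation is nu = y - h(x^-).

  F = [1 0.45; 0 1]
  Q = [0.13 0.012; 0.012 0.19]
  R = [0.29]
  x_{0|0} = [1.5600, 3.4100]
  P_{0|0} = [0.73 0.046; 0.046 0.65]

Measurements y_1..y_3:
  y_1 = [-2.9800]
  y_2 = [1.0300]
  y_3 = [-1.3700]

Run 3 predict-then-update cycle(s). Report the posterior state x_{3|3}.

x_post = [-0.0268, 0.8082]

step 1: x^-=[3.0945, 3.4100]  P^-=[1.0330 0.3505; 0.3505 0.8400]  H_jac=[0.6720 0.7405]  S=[1.5660]  K=[0.6090; 0.5476]  nu=[-7.5848]  x^+=[-1.5249, -0.7436]  P^+=[0.4521 -0.1718; -0.1718 0.3704]
step 2: x^-=[-1.8595, -0.7436]  P^-=[0.5025 0.0069; 0.0069 0.5604]  H_jac=[-0.9285 -0.3713]  S=[0.8052]  K=[-0.5826; -0.2663]  nu=[-0.9727]  x^+=[-1.2928, -0.4846]  P^+=[0.2292 -0.1181; -0.1181 0.5033]
step 3: x^-=[-1.5109, -0.4846]  P^-=[0.3548 0.1204; 0.1204 0.6933]  H_jac=[-0.9522 -0.3054]  S=[0.7464]  K=[-0.5019; -0.4372]  nu=[-2.9567]  x^+=[-0.0268, 0.8082]  P^+=[0.1668 -0.0434; -0.0434 0.5506]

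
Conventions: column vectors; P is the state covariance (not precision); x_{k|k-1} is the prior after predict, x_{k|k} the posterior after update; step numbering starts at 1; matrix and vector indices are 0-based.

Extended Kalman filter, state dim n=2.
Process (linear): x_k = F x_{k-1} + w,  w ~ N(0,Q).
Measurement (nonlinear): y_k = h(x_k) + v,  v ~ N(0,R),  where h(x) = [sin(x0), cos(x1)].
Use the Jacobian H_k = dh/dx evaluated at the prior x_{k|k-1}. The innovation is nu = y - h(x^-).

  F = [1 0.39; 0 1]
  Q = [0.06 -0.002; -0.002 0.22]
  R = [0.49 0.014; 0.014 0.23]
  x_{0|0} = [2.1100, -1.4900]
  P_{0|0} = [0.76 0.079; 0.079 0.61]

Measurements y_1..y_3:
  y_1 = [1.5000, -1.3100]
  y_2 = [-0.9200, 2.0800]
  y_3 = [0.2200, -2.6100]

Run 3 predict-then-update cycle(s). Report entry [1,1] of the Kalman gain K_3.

K[1,1] = 0.7143

step 1: x^-=[1.5289, -1.4900]  P^-=[0.9744 0.3149; 0.3149 0.8300]  H_jac=[0.0419 0.0000; 0.0000 0.9967]  S=[0.4917 0.0271; 0.0271 1.0546]  K=[0.0667 0.2959; -0.0165 0.7849]  nu=[0.5009, -1.3907]  x^+=[1.1508, -2.5898]  P^+=[0.8788 0.0692; 0.0692 0.1809]
step 2: x^-=[0.1407, -2.5898]  P^-=[1.0203 0.1378; 0.1378 0.4009]  H_jac=[0.9901 0.0000; 0.0000 0.5242]  S=[1.4902 0.0855; 0.0855 0.3402]  K=[0.6755 0.0425; 0.0569 0.6035]  nu=[-1.0603, 2.9316]  x^+=[-0.4508, -0.8810]  P^+=[0.3349 0.0367; 0.0367 0.2663]
step 3: x^-=[-0.7944, -0.8810]  P^-=[0.4640 0.1386; 0.1386 0.4863]  H_jac=[0.7007 0.0000; 0.0000 0.7714]  S=[0.7178 0.0889; 0.0889 0.5194]  K=[0.4367 0.1310; 0.0468 0.7143]  nu=[0.9334, -3.2464]  x^+=[-0.8121, -3.1561]  P^+=[0.3080 0.0470; 0.0470 0.2138]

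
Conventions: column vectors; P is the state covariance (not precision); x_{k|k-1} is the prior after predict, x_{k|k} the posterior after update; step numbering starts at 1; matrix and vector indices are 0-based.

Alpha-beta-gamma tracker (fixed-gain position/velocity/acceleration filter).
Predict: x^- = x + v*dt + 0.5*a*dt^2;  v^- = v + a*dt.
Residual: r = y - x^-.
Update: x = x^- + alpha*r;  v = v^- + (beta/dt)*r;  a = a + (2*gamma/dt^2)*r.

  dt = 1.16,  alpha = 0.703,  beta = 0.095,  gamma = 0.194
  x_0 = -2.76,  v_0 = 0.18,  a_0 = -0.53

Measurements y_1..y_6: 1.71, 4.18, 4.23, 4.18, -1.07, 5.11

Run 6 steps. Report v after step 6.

step 1: x_pred=-2.9078  r=4.6178  x^+=0.3385  v^+=-0.0566  a^+=0.8015
step 2: x_pred=0.8121  r=3.3679  x^+=3.1797  v^+=1.1490  a^+=1.7726
step 3: x_pred=5.7052  r=-1.4752  x^+=4.6681  v^+=3.0844  a^+=1.3473
step 4: x_pred=9.1525  r=-4.9725  x^+=5.6568  v^+=4.2400  a^+=-0.0865
step 5: x_pred=10.5171  r=-11.5871  x^+=2.3714  v^+=3.1907  a^+=-3.4276
step 6: x_pred=3.7665  r=1.3435  x^+=4.7110  v^+=-0.6753  a^+=-3.0402

v_post = -0.6753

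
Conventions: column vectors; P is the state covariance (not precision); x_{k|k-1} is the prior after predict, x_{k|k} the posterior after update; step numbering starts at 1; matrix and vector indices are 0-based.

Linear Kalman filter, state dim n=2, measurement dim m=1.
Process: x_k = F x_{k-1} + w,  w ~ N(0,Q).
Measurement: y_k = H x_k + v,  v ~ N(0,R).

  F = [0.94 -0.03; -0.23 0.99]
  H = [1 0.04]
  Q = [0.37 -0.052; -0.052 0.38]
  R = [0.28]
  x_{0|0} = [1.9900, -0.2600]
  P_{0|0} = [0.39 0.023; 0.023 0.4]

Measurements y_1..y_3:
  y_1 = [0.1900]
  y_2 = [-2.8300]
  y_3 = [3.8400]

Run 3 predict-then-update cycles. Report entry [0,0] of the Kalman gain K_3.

step 1: x^-=[1.8784, -0.7151]  P^-=[0.7137 -0.1266; -0.1266 0.7822]  S=[0.9848]  K=[0.7195; -0.0968]  nu=[-1.6598]  x^+=[0.6841, -0.5544]  P^+=[0.2038 -0.0580; -0.0580 0.7730]
step 2: x^-=[0.6597, -0.7062]  P^-=[0.5540 -0.1734; -0.1734 1.1748]  S=[0.8220]  K=[0.6655; -0.1538]  nu=[-3.4614]  x^+=[-1.6440, -0.1738]  P^+=[0.1899 -0.0893; -0.0893 1.1553]
step 3: x^-=[-1.5402, 0.2060]  P^-=[0.5439 -0.2111; -0.2111 1.5631]  S=[0.8095]  K=[0.6614; -0.1835]  nu=[5.3719]  x^+=[2.0131, -0.7798]  P^+=[0.1897 -0.1128; -0.1128 1.5358]

K[0,0] = 0.6614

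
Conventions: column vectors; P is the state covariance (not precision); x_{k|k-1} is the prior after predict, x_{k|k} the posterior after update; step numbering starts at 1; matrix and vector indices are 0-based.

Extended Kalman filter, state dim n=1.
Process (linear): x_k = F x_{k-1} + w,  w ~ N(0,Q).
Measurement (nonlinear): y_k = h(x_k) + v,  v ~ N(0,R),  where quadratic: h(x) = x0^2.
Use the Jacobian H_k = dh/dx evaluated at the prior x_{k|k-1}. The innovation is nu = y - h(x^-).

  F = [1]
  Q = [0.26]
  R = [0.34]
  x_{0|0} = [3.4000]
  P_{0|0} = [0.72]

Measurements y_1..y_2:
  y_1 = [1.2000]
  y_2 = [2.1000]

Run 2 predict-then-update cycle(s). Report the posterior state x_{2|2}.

step 1: x^-=[3.4000]  P^-=[0.9800]  H_jac=[6.8000]  S=[45.6552]  K=[0.1460]  nu=[-10.3600]  x^+=[1.8878]  P^+=[0.0073]
step 2: x^-=[1.8878]  P^-=[0.2673]  H_jac=[3.7756]  S=[4.1504]  K=[0.2432]  nu=[-1.4639]  x^+=[1.5319]  P^+=[0.0219]

x_post = [1.5319]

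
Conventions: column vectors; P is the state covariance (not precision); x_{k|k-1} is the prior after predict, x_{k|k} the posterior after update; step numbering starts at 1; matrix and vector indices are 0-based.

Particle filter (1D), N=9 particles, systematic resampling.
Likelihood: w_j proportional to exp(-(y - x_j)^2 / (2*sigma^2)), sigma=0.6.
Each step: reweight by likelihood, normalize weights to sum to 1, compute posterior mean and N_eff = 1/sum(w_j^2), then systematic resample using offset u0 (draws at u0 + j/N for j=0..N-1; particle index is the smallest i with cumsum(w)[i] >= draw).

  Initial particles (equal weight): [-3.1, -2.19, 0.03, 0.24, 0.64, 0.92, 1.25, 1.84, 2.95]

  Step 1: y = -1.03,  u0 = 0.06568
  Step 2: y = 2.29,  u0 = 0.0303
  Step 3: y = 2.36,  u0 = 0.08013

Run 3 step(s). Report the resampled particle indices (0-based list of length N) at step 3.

resampled_idx = [2, 3, 4, 4, 5, 6, 7, 7, 8]

step 1: w=[0.0052, 0.3086, 0.4201, 0.2129, 0.0416, 0.0102, 0.0015, 0.0000, 0.0000]  mean=-0.5904  Neff=3.1360  idx=[1, 1, 1, 2, 2, 2, 2, 3, 4]
step 2: w=[0.0000, 0.0000, 0.0000, 0.0286, 0.0286, 0.0286, 0.0286, 0.1005, 0.7851]  mean=0.5300  Neff=1.5879  idx=[4, 7, 8, 8, 8, 8, 8, 8, 8]
step 3: w=[0.0045, 0.0166, 0.1398, 0.1398, 0.1398, 0.1398, 0.1398, 0.1398, 0.1398]  mean=0.6306  Neff=7.2891  idx=[2, 3, 4, 4, 5, 6, 7, 7, 8]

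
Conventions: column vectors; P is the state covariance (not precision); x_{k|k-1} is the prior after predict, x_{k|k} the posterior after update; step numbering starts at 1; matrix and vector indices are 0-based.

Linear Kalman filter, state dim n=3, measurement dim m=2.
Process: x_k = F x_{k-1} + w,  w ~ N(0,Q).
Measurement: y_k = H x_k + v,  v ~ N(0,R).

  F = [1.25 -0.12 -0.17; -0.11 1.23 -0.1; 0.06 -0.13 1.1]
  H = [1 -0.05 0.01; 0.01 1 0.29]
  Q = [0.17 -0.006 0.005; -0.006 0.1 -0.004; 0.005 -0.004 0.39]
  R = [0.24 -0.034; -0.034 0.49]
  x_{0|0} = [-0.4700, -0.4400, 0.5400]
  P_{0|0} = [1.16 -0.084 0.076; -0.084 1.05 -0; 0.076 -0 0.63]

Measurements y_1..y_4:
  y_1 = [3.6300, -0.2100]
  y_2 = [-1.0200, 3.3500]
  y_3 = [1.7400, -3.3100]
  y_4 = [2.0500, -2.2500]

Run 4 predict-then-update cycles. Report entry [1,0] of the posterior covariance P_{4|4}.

P_post[1,0] = 0.0699

step 1: x^-=[-0.6265, -0.5435, 0.6230]  P^-=[2.0087 -0.4481 0.1085; -0.4481 1.7333 -0.2659; 0.1085 -0.2659 1.1856]  S=[2.3004 -0.5123; -0.5123 2.1606]  K=[0.8895 0.0274; -0.0669 0.7486; 0.0700 0.0531]  nu=[4.2231, 0.1591]  x^+=[3.1343, -0.7069, 0.9269]  P^+=[0.2119 -0.0153 -0.0125; -0.0153 0.4609 -0.3161; -0.0125 -0.3161 1.1720]
step 2: x^-=[3.8452, -1.3070, 1.2995]  P^-=[0.5386 -0.0433 -0.1709; -0.0433 0.8932 -0.6396; -0.1709 -0.6396 1.9057]  S=[0.7826 -0.1578; -0.1578 1.1707]  K=[0.6926 0.0186; 0.0012 0.6043; -0.1731 -0.0990]  nu=[-4.9435, 4.2417]  x^+=[0.5002, 1.2504, 1.7351]  P^+=[0.1669 0.0089 -0.0862; 0.0089 0.4659 -0.5859; -0.0862 -0.5859 1.8762]
step 3: x^-=[0.1802, 1.3094, 1.7761]  P^-=[0.5018 0.0726 -0.3809; 0.0726 0.9654 -1.0745; -0.3809 -1.0745 2.8247]  S=[0.7307 -0.1021; -0.1021 1.0691]  K=[0.6814 0.0344; 0.1056 0.6224; -0.4489 -0.2853]  nu=[1.6075, -5.1363]  x^+=[1.0988, -1.7174, 2.5200]  P^+=[0.1661 0.0408 -0.1683; 0.0408 0.5566 -0.8817; -0.1683 -0.8817 2.6165]
step 4: x^-=[1.1512, -2.4853, 3.0612]  P^-=[0.5364 0.1885 -0.6029; 0.1885 1.1724 -1.5613; -0.6029 -1.5613 3.7953]  S=[0.7504 -0.0557; -0.0557 1.0764]  K=[0.6983 0.0538; 0.2028 0.6808; -0.6836 -0.4690]  nu=[0.7439, -0.6640]  x^+=[1.6349, -2.7865, 2.8640]  P^+=[0.1716 0.0699 -0.2378; 0.0699 0.6580 -1.1448; -0.2378 -1.1448 3.2436]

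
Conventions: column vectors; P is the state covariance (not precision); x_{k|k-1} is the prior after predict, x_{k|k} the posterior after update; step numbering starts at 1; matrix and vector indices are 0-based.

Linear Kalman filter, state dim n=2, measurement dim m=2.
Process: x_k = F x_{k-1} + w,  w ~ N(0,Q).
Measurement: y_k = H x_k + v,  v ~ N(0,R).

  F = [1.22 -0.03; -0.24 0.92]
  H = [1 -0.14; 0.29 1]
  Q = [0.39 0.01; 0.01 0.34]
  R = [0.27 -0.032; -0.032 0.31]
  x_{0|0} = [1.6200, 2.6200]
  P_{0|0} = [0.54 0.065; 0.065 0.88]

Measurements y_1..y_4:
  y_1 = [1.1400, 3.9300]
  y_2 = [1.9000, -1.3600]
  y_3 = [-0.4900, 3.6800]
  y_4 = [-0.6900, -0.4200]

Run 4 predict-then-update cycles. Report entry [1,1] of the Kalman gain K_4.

K[1,1] = 0.6011

step 1: x^-=[1.8978, 2.0216]  P^-=[1.1898 -0.0990; -0.0990 1.0872]  S=[1.5088 0.0659; 0.0659 1.4399]  K=[0.7919 0.1347; -0.1990 0.7442]  nu=[-0.4748, 1.3580]  x^+=[1.7047, 3.1268]  P^+=[0.2035 -0.0426; -0.0426 0.2494]
step 2: x^-=[1.9860, 2.4675]  P^-=[0.6963 -0.1046; -0.1046 0.5817]  S=[1.0070 -0.0119; -0.0119 0.8896]  K=[0.7074 0.1188; -0.1775 0.6174]  nu=[0.2595, -4.4034]  x^+=[1.6462, -0.2973]  P^+=[0.1818 -0.0385; -0.0385 0.2082]
step 3: x^-=[2.0173, -0.6686]  P^-=[0.6636 -0.0925; -0.0925 0.5437]  S=[0.9702 -0.0044; -0.0044 0.8559]  K=[0.6979 0.1204; -0.1711 0.6031]  nu=[-2.6009, 3.7636]  x^+=[0.6552, 2.0460]  P^+=[0.1794 -0.0370; -0.0370 0.2032]
step 4: x^-=[0.7379, 1.7251]  P^-=[0.6599 -0.0900; -0.0900 0.5386]  S=[0.9657 -0.0024; -0.0024 0.8520]  K=[0.6967 0.1209; -0.1698 0.6011]  nu=[-1.1864, -2.3591]  x^+=[-0.3740, 0.5084]  P^+=[0.1791 -0.0367; -0.0367 0.2024]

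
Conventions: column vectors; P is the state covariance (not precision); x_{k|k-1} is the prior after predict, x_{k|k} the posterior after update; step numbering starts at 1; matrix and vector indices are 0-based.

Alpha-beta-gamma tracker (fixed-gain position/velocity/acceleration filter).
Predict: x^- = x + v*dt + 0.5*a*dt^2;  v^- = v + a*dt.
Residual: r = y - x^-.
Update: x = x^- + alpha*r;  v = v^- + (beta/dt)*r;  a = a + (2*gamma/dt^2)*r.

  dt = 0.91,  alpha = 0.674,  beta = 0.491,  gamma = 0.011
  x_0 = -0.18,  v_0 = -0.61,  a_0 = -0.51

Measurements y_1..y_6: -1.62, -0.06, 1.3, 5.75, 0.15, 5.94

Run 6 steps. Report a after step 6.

step 1: x_pred=-0.9463  r=-0.6737  x^+=-1.4004  v^+=-1.4376  a^+=-0.5279
step 2: x_pred=-2.9272  r=2.8672  x^+=-0.9947  v^+=-0.3710  a^+=-0.4517
step 3: x_pred=-1.5193  r=2.8193  x^+=0.3809  v^+=0.7391  a^+=-0.3768
step 4: x_pred=0.8975  r=4.8525  x^+=4.1681  v^+=3.0145  a^+=-0.2479
step 5: x_pred=6.8086  r=-6.6586  x^+=2.3207  v^+=-0.8039  a^+=-0.4248
step 6: x_pred=1.4133  r=4.5267  x^+=4.4643  v^+=1.2520  a^+=-0.3045

a_post = -0.3045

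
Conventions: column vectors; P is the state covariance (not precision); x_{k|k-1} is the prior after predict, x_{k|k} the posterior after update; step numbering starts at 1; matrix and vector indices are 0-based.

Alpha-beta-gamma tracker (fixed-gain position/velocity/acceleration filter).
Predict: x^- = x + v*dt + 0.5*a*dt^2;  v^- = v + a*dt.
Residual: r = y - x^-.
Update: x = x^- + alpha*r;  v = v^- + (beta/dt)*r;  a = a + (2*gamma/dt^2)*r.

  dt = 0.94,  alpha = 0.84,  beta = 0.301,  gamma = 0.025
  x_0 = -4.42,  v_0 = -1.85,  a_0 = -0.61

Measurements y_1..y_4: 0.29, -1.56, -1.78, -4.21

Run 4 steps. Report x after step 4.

x_post = -3.9576

step 1: x_pred=-6.4285  r=6.7185  x^+=-0.7850  v^+=-0.2721  a^+=-0.2298
step 2: x_pred=-1.1422  r=-0.4178  x^+=-1.4932  v^+=-0.6219  a^+=-0.2535
step 3: x_pred=-2.1897  r=0.4097  x^+=-1.8455  v^+=-0.7289  a^+=-0.2303
step 4: x_pred=-2.6325  r=-1.5775  x^+=-3.9576  v^+=-1.4505  a^+=-0.3195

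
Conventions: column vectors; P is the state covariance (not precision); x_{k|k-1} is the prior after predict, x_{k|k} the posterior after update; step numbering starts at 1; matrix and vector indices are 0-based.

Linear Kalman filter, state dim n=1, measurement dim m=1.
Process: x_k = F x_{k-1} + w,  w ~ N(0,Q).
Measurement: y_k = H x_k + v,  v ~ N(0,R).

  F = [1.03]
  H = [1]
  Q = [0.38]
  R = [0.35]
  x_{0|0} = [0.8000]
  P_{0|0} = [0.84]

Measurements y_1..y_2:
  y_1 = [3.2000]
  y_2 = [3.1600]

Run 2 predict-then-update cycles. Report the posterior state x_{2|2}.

x_post = [3.0255]

step 1: x^-=[0.8240]  P^-=[1.2712]  S=[1.6212]  K=[0.7841]  nu=[2.3760]  x^+=[2.6870]  P^+=[0.2744]
step 2: x^-=[2.7676]  P^-=[0.6711]  S=[1.0211]  K=[0.6572]  nu=[0.3924]  x^+=[3.0255]  P^+=[0.2300]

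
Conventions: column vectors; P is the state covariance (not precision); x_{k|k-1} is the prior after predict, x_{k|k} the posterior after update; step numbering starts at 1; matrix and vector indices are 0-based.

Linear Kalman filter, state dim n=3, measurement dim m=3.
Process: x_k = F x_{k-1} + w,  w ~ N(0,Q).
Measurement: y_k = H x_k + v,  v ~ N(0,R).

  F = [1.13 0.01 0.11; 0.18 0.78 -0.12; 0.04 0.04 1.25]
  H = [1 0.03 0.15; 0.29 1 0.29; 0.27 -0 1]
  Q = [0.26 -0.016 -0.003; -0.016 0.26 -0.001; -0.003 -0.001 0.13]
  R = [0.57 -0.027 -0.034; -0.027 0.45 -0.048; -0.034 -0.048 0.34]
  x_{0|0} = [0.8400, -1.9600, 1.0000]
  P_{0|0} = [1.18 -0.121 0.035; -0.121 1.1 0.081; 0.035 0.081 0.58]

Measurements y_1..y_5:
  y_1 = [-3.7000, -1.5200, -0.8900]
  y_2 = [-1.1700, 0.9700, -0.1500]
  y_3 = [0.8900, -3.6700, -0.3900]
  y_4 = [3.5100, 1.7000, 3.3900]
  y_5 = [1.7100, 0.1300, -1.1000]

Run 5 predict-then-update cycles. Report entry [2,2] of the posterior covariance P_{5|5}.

P_post[2,2] = 0.2151

step 1: x^-=[1.0396, -1.4976, 1.2052]  P^-=[1.7800 0.1209 0.1760; 0.1209 0.9252 0.0365; 0.1760 0.0365 1.0511]  S=[2.4349 0.7491 0.7894; 0.7491 1.7341 0.5301; 0.7894 0.5301 1.6159]  K=[0.7074 0.0808 0.0342; -0.0937 0.6371 -0.1205; -0.1119 0.0556 0.7163]  nu=[-4.8755, -0.6734, -2.3759]  x^+=[-2.5452, -1.1838, 0.0113]  P^+=[0.4215 -0.0689 -0.1301; -0.0689 0.3294 -0.0498; -0.1301 -0.0498 0.2798]
step 2: x^-=[-2.8866, -1.3828, -0.1350]  P^-=[0.7676 0.0186 -0.1337; 0.0186 0.4737 -0.1092; -0.1337 -0.1092 0.5502]  S=[1.3104 0.1906 0.1136; 0.1906 0.9595 0.0182; 0.1136 0.0182 0.8740]  K=[0.5554 0.1005 0.0099; -0.0463 0.4778 -0.1232; -0.0964 0.0198 0.6004]  nu=[1.7784, 3.2291, 0.7644]  x^+=[-1.5669, -0.0163, 0.2164]  P^+=[0.3310 -0.0344 -0.1097; -0.0344 0.2478 -0.0539; -0.1097 -0.0539 0.2361]
step 3: x^-=[-1.7469, -0.3207, 0.2071]  P^-=[0.6574 0.0279 -0.1134; 0.0279 0.4301 -0.1041; -0.1134 -0.1041 0.4833]  S=[1.2054 0.1713 0.0951; 0.1713 0.9127 0.0053; 0.0951 0.0053 0.8100]  K=[0.5154 0.1065 0.0179; -0.0344 0.4541 -0.1182; -0.0836 0.0159 0.5686]  nu=[2.6155, -2.9027, -0.1255]  x^+=[-0.7103, -1.7139, -0.1291]  P^+=[0.3060 -0.0268 -0.0992; -0.0268 0.2343 -0.0536; -0.0992 -0.0536 0.2222]
step 4: x^-=[-0.8340, -1.4492, -0.2583]  P^-=[0.6280 0.0284 -0.1012; 0.0284 0.4224 -0.0996; -0.1012 -0.0996 0.4627]  S=[1.1793 0.1670 0.0970; 0.1670 0.9058 0.0061; 0.0970 0.0061 0.7938]  K=[0.5033 0.1071 0.0239; -0.0321 0.4502 -0.1154; -0.0776 0.0163 0.5578]  nu=[4.4262, 3.4660, 3.8735]  x^+=[1.8573, -0.4780, 1.6151]  P^+=[0.2981 -0.0256 -0.0946; -0.0256 0.2318 -0.0529; -0.0946 -0.0529 0.2171]
step 5: x^-=[2.2716, -0.2323, 2.0740]  P^-=[0.6191 0.0275 -0.0957; 0.0275 0.4206 -0.0973; -0.0957 -0.0973 0.4552]  S=[1.1718 0.1653 0.0991; 0.1653 0.9044 0.0074; 0.0991 0.0074 0.7886]  K=[0.4995 0.1067 0.0268; -0.0320 0.4495 -0.1141; -0.0751 0.0169 0.5537]  nu=[-0.8658, -0.8979, -3.7873]  x^+=[1.6419, -0.1760, 0.0269]  P^+=[0.2956 -0.0256 -0.0928; -0.0256 0.2312 -0.0524; -0.0928 -0.0524 0.2151]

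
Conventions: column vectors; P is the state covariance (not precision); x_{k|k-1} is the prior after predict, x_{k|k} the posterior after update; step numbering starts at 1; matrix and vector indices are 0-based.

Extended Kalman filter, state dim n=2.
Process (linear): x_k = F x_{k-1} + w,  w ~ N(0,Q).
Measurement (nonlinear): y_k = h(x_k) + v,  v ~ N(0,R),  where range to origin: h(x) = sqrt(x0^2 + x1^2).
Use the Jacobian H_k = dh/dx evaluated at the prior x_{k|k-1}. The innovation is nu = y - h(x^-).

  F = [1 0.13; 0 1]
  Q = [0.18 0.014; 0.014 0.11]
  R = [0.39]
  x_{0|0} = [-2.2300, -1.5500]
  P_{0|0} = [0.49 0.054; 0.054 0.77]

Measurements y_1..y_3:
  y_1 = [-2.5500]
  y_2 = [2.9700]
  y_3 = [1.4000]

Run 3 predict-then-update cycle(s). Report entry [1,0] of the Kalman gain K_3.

K[1,0] = 0.4456

step 1: x^-=[-2.4315, -1.5500]  P^-=[0.6971 0.1681; 0.1681 0.8800]  H_jac=[-0.8432 -0.5375]  S=[1.2923]  K=[-0.5248; -0.4757]  nu=[-5.4335]  x^+=[0.4198, 1.0349]  P^+=[0.3412 -0.1545; -0.1545 0.5875]
step 2: x^-=[0.5543, 1.0349]  P^-=[0.4910 -0.0641; -0.0641 0.6975]  H_jac=[0.4722 0.8815]  S=[0.9881]  K=[0.1774; 0.5916]  nu=[1.7960]  x^+=[0.8729, 2.0975]  P^+=[0.4599 -0.1678; -0.1678 0.3517]
step 3: x^-=[1.1456, 2.0975]  P^-=[0.6022 -0.1081; -0.1081 0.4617]  H_jac=[0.4793 0.8776]  S=[0.7930]  K=[0.2443; 0.4456]  nu=[-0.9899]  x^+=[0.9037, 1.6564]  P^+=[0.5548 -0.1944; -0.1944 0.3042]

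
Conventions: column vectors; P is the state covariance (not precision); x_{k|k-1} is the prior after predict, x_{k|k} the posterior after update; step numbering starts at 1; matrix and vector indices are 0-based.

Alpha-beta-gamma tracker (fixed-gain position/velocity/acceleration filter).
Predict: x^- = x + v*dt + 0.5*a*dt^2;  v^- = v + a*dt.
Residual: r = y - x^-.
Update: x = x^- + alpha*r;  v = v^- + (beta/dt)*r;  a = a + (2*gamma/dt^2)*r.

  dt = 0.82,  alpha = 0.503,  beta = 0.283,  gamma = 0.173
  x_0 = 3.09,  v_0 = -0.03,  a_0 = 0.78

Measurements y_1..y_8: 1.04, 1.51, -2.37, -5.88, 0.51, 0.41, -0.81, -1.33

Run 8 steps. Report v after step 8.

step 1: x_pred=3.3276  r=-2.2876  x^+=2.1770  v^+=-0.1799  a^+=-0.3972
step 2: x_pred=1.8959  r=-0.3859  x^+=1.7018  v^+=-0.6388  a^+=-0.5957
step 3: x_pred=0.9777  r=-3.3477  x^+=-0.7062  v^+=-2.2826  a^+=-2.3184
step 4: x_pred=-3.3574  r=-2.5226  x^+=-4.6263  v^+=-5.0543  a^+=-3.6165
step 5: x_pred=-9.9867  r=10.4967  x^+=-4.7068  v^+=-4.3972  a^+=1.7849
step 6: x_pred=-7.7125  r=8.1225  x^+=-3.6269  v^+=-0.1304  a^+=5.9645
step 7: x_pred=-1.7285  r=0.9185  x^+=-1.2665  v^+=5.0775  a^+=6.4371
step 8: x_pred=5.0612  r=-6.3912  x^+=1.8464  v^+=8.1502  a^+=3.1484

v_post = 8.1502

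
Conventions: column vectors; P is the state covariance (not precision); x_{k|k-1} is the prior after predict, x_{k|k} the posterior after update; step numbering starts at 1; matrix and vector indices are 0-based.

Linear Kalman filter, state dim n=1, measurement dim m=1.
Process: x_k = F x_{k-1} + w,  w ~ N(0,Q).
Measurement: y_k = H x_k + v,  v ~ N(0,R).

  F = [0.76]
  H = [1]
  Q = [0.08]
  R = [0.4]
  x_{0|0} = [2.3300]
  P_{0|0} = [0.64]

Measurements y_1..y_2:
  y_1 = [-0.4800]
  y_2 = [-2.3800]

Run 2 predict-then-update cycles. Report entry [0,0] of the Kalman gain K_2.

step 1: x^-=[1.7708]  P^-=[0.4497]  S=[0.8497]  K=[0.5292]  nu=[-2.2508]  x^+=[0.5796]  P^+=[0.2117]
step 2: x^-=[0.4405]  P^-=[0.2023]  S=[0.6023]  K=[0.3358]  nu=[-2.8205]  x^+=[-0.5068]  P^+=[0.1343]

K[0,0] = 0.3358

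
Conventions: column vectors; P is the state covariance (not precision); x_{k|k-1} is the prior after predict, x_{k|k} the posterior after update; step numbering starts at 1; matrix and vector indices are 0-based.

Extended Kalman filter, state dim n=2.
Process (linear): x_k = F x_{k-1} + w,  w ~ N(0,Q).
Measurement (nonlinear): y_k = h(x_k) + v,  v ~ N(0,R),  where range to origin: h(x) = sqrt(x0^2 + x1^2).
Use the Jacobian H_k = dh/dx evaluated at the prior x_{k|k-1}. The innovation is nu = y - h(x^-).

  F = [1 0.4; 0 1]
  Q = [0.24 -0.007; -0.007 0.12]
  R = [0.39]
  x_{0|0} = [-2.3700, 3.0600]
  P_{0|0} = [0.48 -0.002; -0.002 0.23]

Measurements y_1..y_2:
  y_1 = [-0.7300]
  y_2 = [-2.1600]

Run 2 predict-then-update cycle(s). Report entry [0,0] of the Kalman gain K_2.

step 1: x^-=[-1.1460, 3.0600]  P^-=[0.7552 0.0830; 0.0830 0.3500]  H_jac=[-0.3507 0.9365]  S=[0.7353]  K=[-0.2545; 0.4062]  nu=[-3.9976]  x^+=[-0.1286, 1.4364]  P^+=[0.7076 0.1590; 0.1590 0.2287]
step 2: x^-=[0.4459, 1.4364]  P^-=[1.1114 0.2435; 0.2435 0.3487]  H_jac=[0.2965 0.9550]  S=[0.9436]  K=[0.5956; 0.4294]  nu=[-3.6640]  x^+=[-1.7364, -0.1370]  P^+=[0.7766 0.0021; 0.0021 0.1747]

K[0,0] = 0.5956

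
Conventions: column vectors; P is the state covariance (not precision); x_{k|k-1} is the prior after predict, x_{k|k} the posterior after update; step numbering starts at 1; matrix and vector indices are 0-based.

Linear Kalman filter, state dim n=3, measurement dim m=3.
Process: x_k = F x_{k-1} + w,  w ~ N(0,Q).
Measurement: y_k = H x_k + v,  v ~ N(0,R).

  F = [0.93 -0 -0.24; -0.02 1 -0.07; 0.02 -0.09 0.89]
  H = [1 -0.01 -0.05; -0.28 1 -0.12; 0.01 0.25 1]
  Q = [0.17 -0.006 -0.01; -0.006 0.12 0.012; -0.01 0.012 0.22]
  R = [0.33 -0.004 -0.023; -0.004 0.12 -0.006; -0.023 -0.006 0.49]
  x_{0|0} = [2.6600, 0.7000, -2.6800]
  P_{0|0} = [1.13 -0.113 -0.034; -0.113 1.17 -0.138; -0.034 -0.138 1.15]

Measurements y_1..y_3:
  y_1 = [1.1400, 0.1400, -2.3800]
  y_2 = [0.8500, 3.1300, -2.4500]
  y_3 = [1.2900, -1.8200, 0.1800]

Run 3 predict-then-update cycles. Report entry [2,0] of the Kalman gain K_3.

K[2,0] = -0.0901

step 1: x^-=[3.1170, 0.8344, -2.3950]  P^-=[1.2288 -0.0776 -0.2561; -0.0776 1.3198 -0.2909; -0.2561 -0.2909 1.1621]  S=[1.5887 -0.3908 -0.3410; -0.3908 1.6490 -0.0244; -0.3410 -0.0244 1.5838]  K=[0.7681 -0.0551 -0.0017; 0.1850 0.8797 0.0776; -0.1123 -0.2343 0.6584]  nu=[-2.0884, -0.1090, -0.2248]  x^+=[1.5193, 0.3346, -2.2829]  P^+=[0.2526 0.0569 -0.0349; 0.0569 0.1200 -0.0021; -0.0349 -0.0021 0.3275]
step 2: x^-=[1.9609, 0.4640, -2.0315]  P^-=[0.4229 0.0503 -0.1088; 0.0503 0.2397 -0.0193; -0.1088 -0.0193 0.4794]  S=[0.7640 -0.0590 -0.1391; -0.0590 0.3689 0.0041; -0.1391 0.0041 0.9728]  K=[0.5525 -0.0607 -0.0153; 0.1236 0.6370 0.0573; -0.0987 -0.1467 0.4732]  nu=[-1.2078, 2.9712, -0.5541]  x^+=[1.1217, 2.1755, -2.6103]  P^+=[0.1817 0.0378 -0.0311; 0.0378 0.0861 -0.0005; -0.0311 -0.0005 0.2355]
step 3: x^-=[1.6696, 2.3358, -2.4965]  P^-=[0.3546 0.0317 -0.0857; 0.0317 0.2058 -0.0095; -0.0857 -0.0095 0.4061]  S=[0.6936 -0.0616 -0.1178; -0.0616 0.3382 0.0087; -0.1178 0.0087 0.9027]  K=[0.5076 -0.0767 -0.0152; 0.1063 0.6036 0.0549; -0.0901 -0.1289 0.4358]  nu=[-0.4811, -3.9879, 2.0759]  x^+=[1.6995, -0.0084, -1.0345]  P^+=[0.1671 0.0322 -0.0284; 0.0322 0.0807 0.0003; -0.0284 0.0003 0.2166]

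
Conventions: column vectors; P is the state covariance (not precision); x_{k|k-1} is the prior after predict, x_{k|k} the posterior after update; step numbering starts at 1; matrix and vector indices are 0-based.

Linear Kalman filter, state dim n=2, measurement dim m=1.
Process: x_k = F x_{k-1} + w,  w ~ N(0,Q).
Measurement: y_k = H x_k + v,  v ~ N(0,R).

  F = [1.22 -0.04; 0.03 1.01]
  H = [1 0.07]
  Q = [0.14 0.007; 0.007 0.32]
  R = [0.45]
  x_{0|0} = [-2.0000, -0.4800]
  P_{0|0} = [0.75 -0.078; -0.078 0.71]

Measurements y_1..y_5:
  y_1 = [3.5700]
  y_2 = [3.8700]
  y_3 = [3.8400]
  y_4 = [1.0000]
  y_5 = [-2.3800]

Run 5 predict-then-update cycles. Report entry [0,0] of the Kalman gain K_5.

step 1: x^-=[-2.4208, -0.5448]  P^-=[1.2650 -0.0903; -0.0903 1.0402]  S=[1.7075]  K=[0.7372; -0.0102]  nu=[6.0289]  x^+=[2.0236, -0.6064]  P^+=[0.3371 -0.0774; -0.0774 1.0400]
step 2: x^-=[2.4930, -0.5517]  P^-=[0.6510 -0.1180; -0.1180 1.3766]  S=[1.0913]  K=[0.5890; -0.0198]  nu=[1.4156]  x^+=[3.3268, -0.5797]  P^+=[0.2724 -0.1052; -0.1052 1.3761]
step 3: x^-=[4.0819, -0.4857]  P^-=[0.5579 -0.1682; -0.1682 1.7177]  S=[0.9928]  K=[0.5501; -0.0483]  nu=[-0.2079]  x^+=[3.9675, -0.4757]  P^+=[0.2575 -0.1418; -0.1418 1.7153]
step 4: x^-=[4.8594, -0.3614]  P^-=[0.5398 -0.2274; -0.2274 2.0615]  S=[0.9681]  K=[0.5412; -0.0859]  nu=[-3.8341]  x^+=[2.7845, -0.0322]  P^+=[0.2563 -0.1824; -0.1824 2.0543]
step 5: x^-=[3.3984, 0.0510]  P^-=[0.5426 -0.2912; -0.2912 2.4048]  S=[0.9636]  K=[0.5419; -0.1275]  nu=[-5.7819]  x^+=[0.2650, 0.7883]  P^+=[0.2596 -0.2246; -0.2246 2.3891]

K[0,0] = 0.5419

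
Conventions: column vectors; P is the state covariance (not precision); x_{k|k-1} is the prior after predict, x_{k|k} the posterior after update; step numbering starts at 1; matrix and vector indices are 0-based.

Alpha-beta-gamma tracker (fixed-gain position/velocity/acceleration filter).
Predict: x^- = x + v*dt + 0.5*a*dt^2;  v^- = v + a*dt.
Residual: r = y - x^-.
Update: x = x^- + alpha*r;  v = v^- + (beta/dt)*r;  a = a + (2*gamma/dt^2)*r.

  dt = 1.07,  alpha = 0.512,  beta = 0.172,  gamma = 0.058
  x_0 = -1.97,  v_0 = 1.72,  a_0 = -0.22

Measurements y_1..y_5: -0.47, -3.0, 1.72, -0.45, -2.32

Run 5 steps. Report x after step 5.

x_post = -1.4842

step 1: x_pred=-0.2555  r=-0.2145  x^+=-0.3653  v^+=1.4501  a^+=-0.2417
step 2: x_pred=1.0479  r=-4.0479  x^+=-1.0246  v^+=0.5408  a^+=-0.6519
step 3: x_pred=-0.8191  r=2.5391  x^+=0.4809  v^+=0.2515  a^+=-0.3946
step 4: x_pred=0.5241  r=-0.9741  x^+=0.0253  v^+=-0.3273  a^+=-0.4933
step 5: x_pred=-0.6073  r=-1.7127  x^+=-1.4842  v^+=-1.1305  a^+=-0.6668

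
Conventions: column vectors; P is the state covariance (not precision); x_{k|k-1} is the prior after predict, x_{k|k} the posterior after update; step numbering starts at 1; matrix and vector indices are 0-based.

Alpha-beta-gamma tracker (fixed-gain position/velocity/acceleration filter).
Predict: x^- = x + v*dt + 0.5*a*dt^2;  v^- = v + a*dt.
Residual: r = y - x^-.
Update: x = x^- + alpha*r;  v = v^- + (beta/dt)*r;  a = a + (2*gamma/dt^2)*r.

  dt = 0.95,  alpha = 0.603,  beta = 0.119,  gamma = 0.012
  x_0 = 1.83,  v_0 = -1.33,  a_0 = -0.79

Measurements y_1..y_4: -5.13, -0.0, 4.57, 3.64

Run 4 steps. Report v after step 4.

step 1: x_pred=0.2100  r=-5.3400  x^+=-3.0100  v^+=-2.7494  a^+=-0.9320
step 2: x_pred=-6.0425  r=6.0425  x^+=-2.3989  v^+=-2.8779  a^+=-0.7713
step 3: x_pred=-5.4809  r=10.0509  x^+=0.5798  v^+=-2.3516  a^+=-0.5040
step 4: x_pred=-1.8817  r=5.5217  x^+=1.4479  v^+=-2.1388  a^+=-0.3572

v_post = -2.1388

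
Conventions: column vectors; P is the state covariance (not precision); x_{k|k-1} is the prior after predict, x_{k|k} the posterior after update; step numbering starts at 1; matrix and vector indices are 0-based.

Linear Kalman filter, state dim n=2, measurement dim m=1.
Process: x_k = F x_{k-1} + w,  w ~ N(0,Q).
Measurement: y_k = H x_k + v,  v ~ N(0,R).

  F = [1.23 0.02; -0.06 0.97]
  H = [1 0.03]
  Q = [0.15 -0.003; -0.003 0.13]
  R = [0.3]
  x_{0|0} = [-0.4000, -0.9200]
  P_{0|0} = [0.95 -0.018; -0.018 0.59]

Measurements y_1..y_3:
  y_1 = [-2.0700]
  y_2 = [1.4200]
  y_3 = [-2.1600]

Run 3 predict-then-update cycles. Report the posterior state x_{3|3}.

x_post = [-1.2188, -0.7228]

step 1: x^-=[-0.5104, -0.8684]  P^-=[1.5866 -0.0831; -0.0831 0.6906]  S=[1.8822]  K=[0.8416; -0.0332]  nu=[-1.5335]  x^+=[-1.8010, -0.8176]  P^+=[0.2534 -0.0306; -0.0306 0.6886]
step 2: x^-=[-2.2316, -0.6850]  P^-=[0.5321 -0.0448; -0.0448 0.7824]  S=[0.8302]  K=[0.6394; -0.0257]  nu=[3.6722]  x^+=[0.1163, -0.7794]  P^+=[0.1928 -0.0312; -0.0312 0.7818]
step 3: x^-=[0.1275, -0.7630]  P^-=[0.4404 -0.0392; -0.0392 0.8699]  S=[0.7388]  K=[0.5945; -0.0177]  nu=[-2.2646]  x^+=[-1.2188, -0.7228]  P^+=[0.1793 -0.0314; -0.0314 0.8697]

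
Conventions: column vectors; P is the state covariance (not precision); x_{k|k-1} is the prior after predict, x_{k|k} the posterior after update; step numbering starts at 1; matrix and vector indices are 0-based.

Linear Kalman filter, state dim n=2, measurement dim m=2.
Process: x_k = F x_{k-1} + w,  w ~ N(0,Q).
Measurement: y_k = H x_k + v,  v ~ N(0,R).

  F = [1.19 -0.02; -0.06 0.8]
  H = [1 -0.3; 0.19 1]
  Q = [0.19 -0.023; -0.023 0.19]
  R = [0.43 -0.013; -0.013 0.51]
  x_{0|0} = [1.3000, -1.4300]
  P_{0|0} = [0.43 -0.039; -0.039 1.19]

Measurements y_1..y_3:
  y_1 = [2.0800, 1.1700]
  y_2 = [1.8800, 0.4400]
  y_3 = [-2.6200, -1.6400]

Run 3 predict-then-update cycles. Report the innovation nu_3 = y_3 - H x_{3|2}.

innov = [-5.1191, -1.9889]

step 1: x^-=[1.5756, -1.2220]  P^-=[0.8013 -0.1099; -0.1099 0.9569]  S=[1.3833 -0.2515; -0.2515 1.4540]  K=[0.6281 0.1377; -0.1755 0.6134]  nu=[0.1378, 2.0926]  x^+=[1.9504, 0.0374]  P^+=[0.2714 0.0105; 0.0105 0.3131]
step 2: x^-=[2.3202, -0.0871]  P^-=[0.5740 -0.0374; -0.0374 0.3904]  S=[1.0616 -0.0563; -0.0563 0.9069]  K=[0.5573 0.1136; -0.1235 0.4149]  nu=[-0.4663, 0.0863]  x^+=[2.0701, 0.0063]  P^+=[0.2397 0.0052; 0.0052 0.2122]
step 3: x^-=[2.4633, -0.1192]  P^-=[0.5293 -0.0386; -0.0386 0.3262]  S=[1.0118 -0.0467; -0.0467 0.8406]  K=[0.5393 0.1037; -0.1177 0.3728]  nu=[-5.1191, -1.9889]  x^+=[-0.5038, -0.2583]  P^+=[0.2312 0.0019; 0.0019 0.1913]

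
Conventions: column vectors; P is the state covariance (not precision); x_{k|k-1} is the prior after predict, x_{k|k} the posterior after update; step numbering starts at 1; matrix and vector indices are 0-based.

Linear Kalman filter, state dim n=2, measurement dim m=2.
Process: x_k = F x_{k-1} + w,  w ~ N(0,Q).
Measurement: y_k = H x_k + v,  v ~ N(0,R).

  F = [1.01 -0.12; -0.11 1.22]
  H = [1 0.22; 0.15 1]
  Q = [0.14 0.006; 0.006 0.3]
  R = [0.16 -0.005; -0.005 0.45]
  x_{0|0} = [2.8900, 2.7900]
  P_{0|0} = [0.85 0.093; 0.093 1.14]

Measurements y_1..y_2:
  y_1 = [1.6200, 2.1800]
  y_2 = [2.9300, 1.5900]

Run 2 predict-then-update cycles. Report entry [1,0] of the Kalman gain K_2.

K[1,0] = -0.0510

step 1: x^-=[2.5841, 3.0859]  P^-=[1.0010 -0.1395; -0.1395 1.9821]  S=[1.1955 0.4371; 0.4371 2.4128]  K=[0.8674 -0.1527; -0.0526 0.8224]  nu=[-1.6430, -1.2935]  x^+=[1.3565, 2.1086]  P^+=[0.1609 -0.0972; -0.0972 0.3849]
step 2: x^-=[1.1170, 2.4233]  P^-=[0.3333 -0.1893; -0.1893 0.9009]  S=[0.4536 0.0477; 0.0477 1.3016]  K=[0.6567 -0.1311; -0.0510 0.6722]  nu=[1.2799, -1.0008]  x^+=[2.0887, 1.6853]  P^+=[0.1235 -0.0808; -0.0808 0.3149]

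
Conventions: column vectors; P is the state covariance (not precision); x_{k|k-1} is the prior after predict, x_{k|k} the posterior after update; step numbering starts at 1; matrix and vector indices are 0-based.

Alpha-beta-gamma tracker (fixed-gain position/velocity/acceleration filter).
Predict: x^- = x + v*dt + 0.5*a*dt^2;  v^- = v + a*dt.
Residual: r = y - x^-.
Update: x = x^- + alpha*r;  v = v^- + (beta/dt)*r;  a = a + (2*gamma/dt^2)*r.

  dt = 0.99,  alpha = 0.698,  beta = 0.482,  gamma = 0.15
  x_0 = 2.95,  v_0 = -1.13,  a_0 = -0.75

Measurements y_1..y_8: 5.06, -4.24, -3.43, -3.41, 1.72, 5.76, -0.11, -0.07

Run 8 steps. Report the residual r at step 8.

step 1: x_pred=1.4638  r=3.5962  x^+=3.9739  v^+=-0.1216  a^+=0.3508
step 2: x_pred=4.0254  r=-8.2654  x^+=-1.7438  v^+=-3.7985  a^+=-2.1792
step 3: x_pred=-6.5723  r=3.1423  x^+=-4.3790  v^+=-4.4261  a^+=-1.2174
step 4: x_pred=-9.3573  r=5.9473  x^+=-5.2061  v^+=-2.7357  a^+=0.6031
step 5: x_pred=-7.6189  r=9.3389  x^+=-1.1003  v^+=2.4082  a^+=3.4616
step 6: x_pred=2.9801  r=2.7799  x^+=4.9205  v^+=7.1886  a^+=4.3125
step 7: x_pred=14.1505  r=-14.2605  x^+=4.1967  v^+=4.5150  a^+=-0.0525
step 8: x_pred=8.6408  r=-8.7108  x^+=2.5607  v^+=0.2220  a^+=-2.7188

resid = -8.7108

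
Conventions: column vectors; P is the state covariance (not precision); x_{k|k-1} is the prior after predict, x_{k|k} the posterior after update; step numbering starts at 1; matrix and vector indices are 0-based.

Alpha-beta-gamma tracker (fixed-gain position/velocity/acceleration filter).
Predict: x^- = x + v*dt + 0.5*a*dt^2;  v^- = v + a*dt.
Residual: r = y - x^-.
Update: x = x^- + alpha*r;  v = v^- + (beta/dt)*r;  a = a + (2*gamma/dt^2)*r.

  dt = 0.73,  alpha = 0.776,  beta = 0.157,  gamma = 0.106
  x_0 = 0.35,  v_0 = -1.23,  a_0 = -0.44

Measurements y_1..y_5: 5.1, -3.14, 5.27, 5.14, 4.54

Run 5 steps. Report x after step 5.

step 1: x_pred=-0.6651  r=5.7651  x^+=3.8086  v^+=-0.3113  a^+=1.8535
step 2: x_pred=4.0752  r=-7.2152  x^+=-1.5238  v^+=-0.5100  a^+=-1.0169
step 3: x_pred=-2.1670  r=7.4370  x^+=3.6041  v^+=0.3471  a^+=1.9417
step 4: x_pred=4.3749  r=0.7651  x^+=4.9686  v^+=1.9292  a^+=2.2461
step 5: x_pred=6.9754  r=-2.4354  x^+=5.0855  v^+=3.0451  a^+=1.2773

x_post = 5.0855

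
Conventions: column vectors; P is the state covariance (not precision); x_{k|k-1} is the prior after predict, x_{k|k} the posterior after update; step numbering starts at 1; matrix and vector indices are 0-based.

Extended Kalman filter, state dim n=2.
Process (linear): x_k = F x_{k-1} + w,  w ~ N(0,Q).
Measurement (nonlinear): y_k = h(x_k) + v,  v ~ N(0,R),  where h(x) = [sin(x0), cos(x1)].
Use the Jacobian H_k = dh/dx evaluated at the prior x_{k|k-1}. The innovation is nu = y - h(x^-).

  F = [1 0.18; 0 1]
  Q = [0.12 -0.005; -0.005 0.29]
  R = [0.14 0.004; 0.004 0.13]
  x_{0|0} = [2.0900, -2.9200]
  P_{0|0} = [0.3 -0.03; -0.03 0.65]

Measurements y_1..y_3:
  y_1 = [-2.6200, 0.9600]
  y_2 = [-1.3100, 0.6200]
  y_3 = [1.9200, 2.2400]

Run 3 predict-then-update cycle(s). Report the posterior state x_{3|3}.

step 1: x^-=[1.5644, -2.9200]  P^-=[0.4303 0.0820; 0.0820 0.9400]  H_jac=[0.0064 0.0000; 0.0000 0.2198]  S=[0.1400 0.0041; 0.0041 0.1754]  K=[0.0166 0.1024; -0.0309 1.1785]  nu=[-3.6200, 1.9355]  x^+=[1.7023, -0.5270]  P^+=[0.4284 0.0608; 0.0608 0.6965]
step 2: x^-=[1.6074, -0.5270]  P^-=[0.5928 0.1812; 0.1812 0.9865]  H_jac=[-0.0366 0.0000; 0.0000 0.5030]  S=[0.1408 0.0007; 0.0007 0.3796]  K=[-0.1552 0.2404; -0.0533 1.3073]  nu=[-2.3093, -0.2443]  x^+=[1.9070, -0.7234]  P^+=[0.5676 0.0609; 0.0609 0.3375]
step 3: x^-=[1.7768, -0.7234]  P^-=[0.7204 0.1166; 0.1166 0.6275]  H_jac=[-0.2045 0.0000; 0.0000 0.6620]  S=[0.1701 -0.0118; -0.0118 0.4049]  K=[-0.8545 0.1658; -0.0693 1.0237]  nu=[0.9411, 1.4905]  x^+=[1.2197, 0.7372]  P^+=[0.5817 0.0274; 0.0274 0.2006]

x_post = [1.2197, 0.7372]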